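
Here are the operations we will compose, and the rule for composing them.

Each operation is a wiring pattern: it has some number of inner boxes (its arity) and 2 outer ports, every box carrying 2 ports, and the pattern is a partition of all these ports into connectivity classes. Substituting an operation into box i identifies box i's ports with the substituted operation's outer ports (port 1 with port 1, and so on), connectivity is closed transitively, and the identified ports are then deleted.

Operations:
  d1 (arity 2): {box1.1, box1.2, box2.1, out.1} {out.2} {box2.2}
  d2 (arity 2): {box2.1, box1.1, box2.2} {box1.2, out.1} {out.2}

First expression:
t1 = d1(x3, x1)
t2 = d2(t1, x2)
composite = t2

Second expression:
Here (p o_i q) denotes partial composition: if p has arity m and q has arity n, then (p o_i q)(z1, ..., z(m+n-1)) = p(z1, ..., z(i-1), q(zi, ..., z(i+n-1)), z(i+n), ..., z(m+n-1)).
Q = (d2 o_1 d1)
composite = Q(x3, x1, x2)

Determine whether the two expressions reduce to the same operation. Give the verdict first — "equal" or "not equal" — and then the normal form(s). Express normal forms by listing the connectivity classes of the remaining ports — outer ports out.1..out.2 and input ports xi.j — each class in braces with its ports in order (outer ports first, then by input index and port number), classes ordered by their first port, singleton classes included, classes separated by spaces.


The first expression, normalized: {out.1} {out.2} {x1.1, x2.1, x2.2, x3.1, x3.2} {x1.2}
The second expression, normalized: {out.1} {out.2} {x1.1, x2.1, x2.2, x3.1, x3.2} {x1.2}
The forms coincide; equal.

equal: each reduces to {out.1} {out.2} {x1.1, x2.1, x2.2, x3.1, x3.2} {x1.2}


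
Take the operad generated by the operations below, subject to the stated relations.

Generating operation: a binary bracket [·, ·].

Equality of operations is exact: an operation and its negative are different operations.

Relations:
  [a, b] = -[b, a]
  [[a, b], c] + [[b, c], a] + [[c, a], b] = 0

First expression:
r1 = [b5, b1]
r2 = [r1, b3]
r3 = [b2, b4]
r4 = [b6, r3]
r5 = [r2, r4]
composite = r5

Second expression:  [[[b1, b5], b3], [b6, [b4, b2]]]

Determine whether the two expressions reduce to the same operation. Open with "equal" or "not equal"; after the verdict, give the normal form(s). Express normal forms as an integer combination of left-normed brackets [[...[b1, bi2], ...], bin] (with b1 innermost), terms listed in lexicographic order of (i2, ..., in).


In normal form, the first expression is [[[[[b1, b5], b3], b2], b4], b6] - [[[[[b1, b5], b3], b4], b2], b6] - [[[[[b1, b5], b3], b6], b2], b4] + [[[[[b1, b5], b3], b6], b4], b2]
In normal form, the second expression is [[[[[b1, b5], b3], b2], b4], b6] - [[[[[b1, b5], b3], b4], b2], b6] - [[[[[b1, b5], b3], b6], b2], b4] + [[[[[b1, b5], b3], b6], b4], b2]
Same normal form: equal.

equal; both compose to [[[[[b1, b5], b3], b2], b4], b6] - [[[[[b1, b5], b3], b4], b2], b6] - [[[[[b1, b5], b3], b6], b2], b4] + [[[[[b1, b5], b3], b6], b4], b2]


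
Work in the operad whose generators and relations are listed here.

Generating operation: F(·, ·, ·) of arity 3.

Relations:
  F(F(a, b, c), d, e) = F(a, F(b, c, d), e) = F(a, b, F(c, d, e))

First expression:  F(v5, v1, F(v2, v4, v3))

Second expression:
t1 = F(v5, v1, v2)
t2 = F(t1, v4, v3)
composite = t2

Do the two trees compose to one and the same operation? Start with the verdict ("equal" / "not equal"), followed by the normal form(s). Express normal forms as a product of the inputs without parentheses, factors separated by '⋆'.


equal — both sides give v5 ⋆ v1 ⋆ v2 ⋆ v4 ⋆ v3

In normal form, the first expression is v5 ⋆ v1 ⋆ v2 ⋆ v4 ⋆ v3
In normal form, the second expression is v5 ⋆ v1 ⋆ v2 ⋆ v4 ⋆ v3
The forms coincide; equal.


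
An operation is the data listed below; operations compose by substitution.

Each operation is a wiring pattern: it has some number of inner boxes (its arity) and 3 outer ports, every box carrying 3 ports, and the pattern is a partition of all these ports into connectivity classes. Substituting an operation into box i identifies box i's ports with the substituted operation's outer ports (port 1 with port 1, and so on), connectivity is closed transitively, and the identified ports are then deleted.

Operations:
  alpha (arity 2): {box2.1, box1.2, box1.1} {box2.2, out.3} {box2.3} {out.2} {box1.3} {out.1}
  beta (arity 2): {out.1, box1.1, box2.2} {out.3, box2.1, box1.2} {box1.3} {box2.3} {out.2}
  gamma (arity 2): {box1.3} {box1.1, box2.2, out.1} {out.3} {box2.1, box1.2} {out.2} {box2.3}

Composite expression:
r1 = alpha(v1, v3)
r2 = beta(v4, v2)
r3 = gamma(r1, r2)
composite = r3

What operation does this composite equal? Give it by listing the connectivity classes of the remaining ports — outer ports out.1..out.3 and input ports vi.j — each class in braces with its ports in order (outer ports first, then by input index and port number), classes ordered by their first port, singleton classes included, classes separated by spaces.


{out.1} {out.2} {out.3} {v1.1, v1.2, v3.1} {v1.3} {v2.1, v4.2} {v2.2, v4.1} {v2.3} {v3.2} {v3.3} {v4.3}

Treat the ports identified at gamma as solder joints: merge, then drop.
after alpha, the pattern on (v1, v3) reads {out.1} {out.2} {out.3, v3.2} {v1.1, v1.2, v3.1} {v1.3} {v3.3} (out.j = its outer ports)
after beta, the pattern on (v4, v2) reads {out.1, v2.2, v4.1} {out.2} {out.3, v2.1, v4.2} {v2.3} {v4.3} (out.j = its outer ports)
after gamma, the pattern on (v1, v3, v4, v2) reads {out.1} {out.2} {out.3} {v1.1, v1.2, v3.1} {v1.3} {v2.1, v4.2} {v2.2, v4.1} {v2.3} {v3.2} {v3.3} {v4.3} (out.j = its outer ports)


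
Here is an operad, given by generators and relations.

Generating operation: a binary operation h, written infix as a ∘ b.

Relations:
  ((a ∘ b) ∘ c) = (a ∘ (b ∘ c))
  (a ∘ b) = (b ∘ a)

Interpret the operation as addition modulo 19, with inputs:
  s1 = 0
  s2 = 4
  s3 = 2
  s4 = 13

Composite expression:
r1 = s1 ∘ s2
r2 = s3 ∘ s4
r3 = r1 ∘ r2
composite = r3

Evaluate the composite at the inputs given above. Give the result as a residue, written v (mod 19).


(s1 ∘ s2) = 4
(s3 ∘ s4) = 15
((s1 ∘ s2) ∘ (s3 ∘ s4)) = 0

0 (mod 19)


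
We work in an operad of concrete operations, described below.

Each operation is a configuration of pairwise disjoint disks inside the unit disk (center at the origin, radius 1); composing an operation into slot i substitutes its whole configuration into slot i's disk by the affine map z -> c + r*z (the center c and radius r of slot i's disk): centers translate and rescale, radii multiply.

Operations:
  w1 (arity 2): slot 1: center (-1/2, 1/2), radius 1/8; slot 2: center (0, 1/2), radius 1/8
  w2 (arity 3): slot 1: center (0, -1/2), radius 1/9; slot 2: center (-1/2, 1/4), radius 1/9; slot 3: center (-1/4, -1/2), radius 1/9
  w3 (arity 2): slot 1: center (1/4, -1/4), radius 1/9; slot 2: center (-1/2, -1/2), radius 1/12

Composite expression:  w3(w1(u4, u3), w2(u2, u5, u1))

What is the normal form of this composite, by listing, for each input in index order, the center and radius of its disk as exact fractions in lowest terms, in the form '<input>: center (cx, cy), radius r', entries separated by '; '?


u1: center (-25/48, -13/24), radius 1/108; u2: center (-1/2, -13/24), radius 1/108; u3: center (1/4, -7/36), radius 1/72; u4: center (7/36, -7/36), radius 1/72; u5: center (-13/24, -23/48), radius 1/108


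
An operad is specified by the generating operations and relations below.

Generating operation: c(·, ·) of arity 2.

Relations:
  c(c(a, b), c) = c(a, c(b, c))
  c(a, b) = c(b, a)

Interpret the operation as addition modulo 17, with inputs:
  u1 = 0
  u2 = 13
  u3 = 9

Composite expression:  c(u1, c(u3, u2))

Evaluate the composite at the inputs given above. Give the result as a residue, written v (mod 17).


c(u3, u2) = 5
c(u1, c(u3, u2)) = 5

5 (mod 17)


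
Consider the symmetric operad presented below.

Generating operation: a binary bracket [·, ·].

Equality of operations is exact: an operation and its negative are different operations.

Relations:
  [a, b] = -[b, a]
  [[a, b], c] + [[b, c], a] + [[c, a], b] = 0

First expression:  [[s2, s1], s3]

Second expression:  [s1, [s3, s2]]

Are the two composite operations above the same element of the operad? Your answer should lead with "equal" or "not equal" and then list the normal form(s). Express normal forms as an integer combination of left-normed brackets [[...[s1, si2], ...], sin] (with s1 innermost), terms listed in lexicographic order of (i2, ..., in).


The first expression reduces to -[[s1, s2], s3]
The second expression reduces to -[[s1, s2], s3] + [[s1, s3], s2]
Distinct normal forms: not equal.

not equal; the first gives -[[s1, s2], s3] and the second -[[s1, s2], s3] + [[s1, s3], s2]


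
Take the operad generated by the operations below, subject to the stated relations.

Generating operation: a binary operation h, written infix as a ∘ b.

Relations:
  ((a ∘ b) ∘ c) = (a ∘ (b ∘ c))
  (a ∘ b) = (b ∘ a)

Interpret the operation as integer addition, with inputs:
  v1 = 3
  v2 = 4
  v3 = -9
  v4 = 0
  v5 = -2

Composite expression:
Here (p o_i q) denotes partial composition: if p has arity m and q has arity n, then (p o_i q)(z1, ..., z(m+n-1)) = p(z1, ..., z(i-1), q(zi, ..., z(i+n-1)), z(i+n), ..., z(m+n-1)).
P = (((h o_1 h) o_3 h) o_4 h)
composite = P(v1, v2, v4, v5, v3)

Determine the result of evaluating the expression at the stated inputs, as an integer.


(v1 ∘ v2) = 7
(v5 ∘ v3) = -11
(v4 ∘ (v5 ∘ v3)) = -11
((v1 ∘ v2) ∘ (v4 ∘ (v5 ∘ v3))) = -4

-4


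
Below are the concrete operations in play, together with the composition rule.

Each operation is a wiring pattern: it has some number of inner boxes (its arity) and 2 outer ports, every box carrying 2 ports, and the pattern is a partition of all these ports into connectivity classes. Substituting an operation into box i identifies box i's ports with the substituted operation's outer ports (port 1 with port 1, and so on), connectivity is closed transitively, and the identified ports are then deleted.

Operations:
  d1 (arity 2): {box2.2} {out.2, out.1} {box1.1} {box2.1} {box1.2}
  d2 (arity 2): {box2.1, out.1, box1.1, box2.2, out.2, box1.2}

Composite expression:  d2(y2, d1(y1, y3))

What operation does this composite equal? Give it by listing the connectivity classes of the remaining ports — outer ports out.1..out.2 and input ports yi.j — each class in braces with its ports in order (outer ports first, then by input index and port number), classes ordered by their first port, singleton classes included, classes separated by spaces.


{out.1, out.2, y2.1, y2.2} {y1.1} {y1.2} {y3.1} {y3.2}

Treat the ports identified at d2 as solder joints: merge, then drop.
composing d1 on (y1, y3), with out.j its own outer ports: {out.1, out.2} {y1.1} {y1.2} {y3.1} {y3.2}
composing d2 on (y2, y1, y3), with out.j its own outer ports: {out.1, out.2, y2.1, y2.2} {y1.1} {y1.2} {y3.1} {y3.2}


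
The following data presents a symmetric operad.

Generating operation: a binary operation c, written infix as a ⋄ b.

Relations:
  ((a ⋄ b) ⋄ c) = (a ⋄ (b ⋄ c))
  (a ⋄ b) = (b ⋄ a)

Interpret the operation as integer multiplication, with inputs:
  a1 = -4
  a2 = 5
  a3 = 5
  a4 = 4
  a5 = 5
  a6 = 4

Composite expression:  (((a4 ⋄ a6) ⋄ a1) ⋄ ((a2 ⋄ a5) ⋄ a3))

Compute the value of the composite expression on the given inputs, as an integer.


-8000

(a4 ⋄ a6) = 16
((a4 ⋄ a6) ⋄ a1) = -64
(a2 ⋄ a5) = 25
((a2 ⋄ a5) ⋄ a3) = 125
(((a4 ⋄ a6) ⋄ a1) ⋄ ((a2 ⋄ a5) ⋄ a3)) = -8000


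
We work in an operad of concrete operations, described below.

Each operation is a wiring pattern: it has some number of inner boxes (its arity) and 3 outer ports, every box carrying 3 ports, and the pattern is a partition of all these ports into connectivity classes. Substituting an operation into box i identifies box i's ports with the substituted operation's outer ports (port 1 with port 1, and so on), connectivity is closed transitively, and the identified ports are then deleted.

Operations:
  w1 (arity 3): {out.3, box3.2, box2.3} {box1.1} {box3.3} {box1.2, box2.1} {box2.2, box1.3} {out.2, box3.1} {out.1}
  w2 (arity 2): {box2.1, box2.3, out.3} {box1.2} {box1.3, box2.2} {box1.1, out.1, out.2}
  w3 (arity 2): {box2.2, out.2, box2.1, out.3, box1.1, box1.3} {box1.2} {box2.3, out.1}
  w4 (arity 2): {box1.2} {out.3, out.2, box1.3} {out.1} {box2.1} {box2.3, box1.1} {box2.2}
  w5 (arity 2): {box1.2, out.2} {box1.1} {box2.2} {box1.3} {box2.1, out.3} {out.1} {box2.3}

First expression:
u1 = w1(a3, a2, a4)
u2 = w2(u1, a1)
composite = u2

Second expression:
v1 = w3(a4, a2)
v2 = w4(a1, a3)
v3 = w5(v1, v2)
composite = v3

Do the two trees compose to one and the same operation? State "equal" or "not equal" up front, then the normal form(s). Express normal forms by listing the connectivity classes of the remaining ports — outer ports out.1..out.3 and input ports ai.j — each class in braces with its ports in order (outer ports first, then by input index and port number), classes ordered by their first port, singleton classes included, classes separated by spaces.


Reducing the first expression gives {out.1, out.2} {out.3, a1.1, a1.3} {a1.2, a2.3, a4.2} {a2.1, a3.2} {a2.2, a3.3} {a3.1} {a4.1} {a4.3}
Reducing the second expression gives {out.1} {out.2, a2.1, a2.2, a4.1, a4.3} {out.3} {a1.1, a3.3} {a1.2} {a1.3} {a2.3} {a3.1} {a3.2} {a4.2}
The forms do not match — not equal.

not equal; first: {out.1, out.2} {out.3, a1.1, a1.3} {a1.2, a2.3, a4.2} {a2.1, a3.2} {a2.2, a3.3} {a3.1} {a4.1} {a4.3}; second: {out.1} {out.2, a2.1, a2.2, a4.1, a4.3} {out.3} {a1.1, a3.3} {a1.2} {a1.3} {a2.3} {a3.1} {a3.2} {a4.2}


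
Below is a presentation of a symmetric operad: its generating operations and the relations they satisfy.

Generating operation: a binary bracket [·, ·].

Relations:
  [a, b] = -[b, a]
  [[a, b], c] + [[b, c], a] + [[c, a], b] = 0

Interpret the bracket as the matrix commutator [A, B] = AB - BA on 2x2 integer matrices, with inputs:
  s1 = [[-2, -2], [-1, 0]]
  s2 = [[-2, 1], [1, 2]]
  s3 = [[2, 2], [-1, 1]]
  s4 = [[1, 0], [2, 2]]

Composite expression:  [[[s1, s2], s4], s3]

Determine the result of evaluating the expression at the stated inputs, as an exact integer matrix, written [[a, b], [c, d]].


[[14, -70], [-42, -14]]

[s1, s2] = [[-1, -10], [6, 1]]
[[s1, s2], s4] = [[-20, -10], [-2, 20]]
[[[s1, s2], s4], s3] = [[14, -70], [-42, -14]]


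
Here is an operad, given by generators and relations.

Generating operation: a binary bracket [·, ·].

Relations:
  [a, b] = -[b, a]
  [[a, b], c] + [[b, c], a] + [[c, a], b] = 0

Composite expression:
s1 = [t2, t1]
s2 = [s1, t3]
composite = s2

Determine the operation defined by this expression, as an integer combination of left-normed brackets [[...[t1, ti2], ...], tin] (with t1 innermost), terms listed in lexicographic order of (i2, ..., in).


-[[t1, t2], t3]

Expand each bracket as ab - ba; the t1-initial words give the coefficients.
Composite bracket: [[t2, t1], t3]
The bracket unfolds into 4 signed words via [a, b] = ab - ba (2^2 = 4).
Only words starting with t1 matter:
  word t1t2t3 has sign -1, contributing -[[t1, t2], t3]


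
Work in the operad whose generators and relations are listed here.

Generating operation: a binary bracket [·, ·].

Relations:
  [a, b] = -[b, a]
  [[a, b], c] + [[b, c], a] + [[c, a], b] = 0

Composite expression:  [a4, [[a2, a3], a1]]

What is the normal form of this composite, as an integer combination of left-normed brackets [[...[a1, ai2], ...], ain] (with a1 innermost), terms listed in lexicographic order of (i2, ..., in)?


[[[a1, a2], a3], a4] - [[[a1, a3], a2], a4]

A multilinear Lie element is pinned by a1-initial words (a1 innermost).
Composite bracket: [a4, [[a2, a3], a1]]
Full expansion: 8 signed words from ab - ba (2^3 = 8).
The a1-initial words carry the normal form:
  sign of a1a2a3a4 is +1, so it contributes +[[[a1, a2], a3], a4]
  sign of a1a3a2a4 is -1, so it contributes -[[[a1, a3], a2], a4]


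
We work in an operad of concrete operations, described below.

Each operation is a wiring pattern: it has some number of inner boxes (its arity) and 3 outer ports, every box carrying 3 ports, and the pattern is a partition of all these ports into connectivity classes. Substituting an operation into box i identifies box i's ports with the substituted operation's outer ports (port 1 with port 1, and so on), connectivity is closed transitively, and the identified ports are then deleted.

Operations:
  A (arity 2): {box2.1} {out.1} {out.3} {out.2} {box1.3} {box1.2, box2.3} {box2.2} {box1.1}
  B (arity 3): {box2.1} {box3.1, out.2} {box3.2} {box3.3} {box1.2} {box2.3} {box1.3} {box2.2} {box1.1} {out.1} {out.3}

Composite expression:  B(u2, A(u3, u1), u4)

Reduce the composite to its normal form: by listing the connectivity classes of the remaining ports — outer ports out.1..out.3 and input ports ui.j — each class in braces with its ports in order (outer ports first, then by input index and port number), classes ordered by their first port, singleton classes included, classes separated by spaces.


{out.1} {out.2, u4.1} {out.3} {u1.1} {u1.2} {u1.3, u3.2} {u2.1} {u2.2} {u2.3} {u3.1} {u3.3} {u4.2} {u4.3}

Treat the ports identified at B as solder joints: merge, then drop.
through A, on inputs (u3, u1): {out.1} {out.2} {out.3} {u1.1} {u1.2} {u1.3, u3.2} {u3.1} {u3.3} (out.j = stage outer ports)
through B, on inputs (u2, u3, u1, u4): {out.1} {out.2, u4.1} {out.3} {u1.1} {u1.2} {u1.3, u3.2} {u2.1} {u2.2} {u2.3} {u3.1} {u3.3} {u4.2} {u4.3} (out.j = stage outer ports)


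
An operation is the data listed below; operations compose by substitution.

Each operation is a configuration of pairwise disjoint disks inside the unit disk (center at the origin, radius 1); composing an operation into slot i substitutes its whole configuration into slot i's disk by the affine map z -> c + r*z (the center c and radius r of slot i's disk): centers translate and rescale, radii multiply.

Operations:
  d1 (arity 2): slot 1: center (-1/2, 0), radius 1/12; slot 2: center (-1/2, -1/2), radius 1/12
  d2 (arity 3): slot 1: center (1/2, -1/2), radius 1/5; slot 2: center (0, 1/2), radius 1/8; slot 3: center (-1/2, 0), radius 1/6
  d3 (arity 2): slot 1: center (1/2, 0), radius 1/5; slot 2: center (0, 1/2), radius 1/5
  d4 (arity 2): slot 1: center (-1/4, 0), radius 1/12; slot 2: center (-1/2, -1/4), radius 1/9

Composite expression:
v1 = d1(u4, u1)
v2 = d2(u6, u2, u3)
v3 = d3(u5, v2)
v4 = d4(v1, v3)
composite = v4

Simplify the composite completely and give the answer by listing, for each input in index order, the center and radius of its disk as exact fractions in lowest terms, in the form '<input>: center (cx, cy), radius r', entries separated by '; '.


Below d4, radii multiply path by path; the u-disk centers shift.
input u4: applying the 2 nested substitutions gives center (-7/24, 0), radius 1/144
input u1: applying the 2 nested substitutions gives center (-7/24, -1/24), radius 1/144
input u5: applying the 2 nested substitutions gives center (-4/9, -1/4), radius 1/45
input u6: applying the 3 nested substitutions gives center (-22/45, -37/180), radius 1/225
input u2: applying the 3 nested substitutions gives center (-1/2, -11/60), radius 1/360
input u3: applying the 3 nested substitutions gives center (-23/45, -7/36), radius 1/270

u1: center (-7/24, -1/24), radius 1/144; u2: center (-1/2, -11/60), radius 1/360; u3: center (-23/45, -7/36), radius 1/270; u4: center (-7/24, 0), radius 1/144; u5: center (-4/9, -1/4), radius 1/45; u6: center (-22/45, -37/180), radius 1/225


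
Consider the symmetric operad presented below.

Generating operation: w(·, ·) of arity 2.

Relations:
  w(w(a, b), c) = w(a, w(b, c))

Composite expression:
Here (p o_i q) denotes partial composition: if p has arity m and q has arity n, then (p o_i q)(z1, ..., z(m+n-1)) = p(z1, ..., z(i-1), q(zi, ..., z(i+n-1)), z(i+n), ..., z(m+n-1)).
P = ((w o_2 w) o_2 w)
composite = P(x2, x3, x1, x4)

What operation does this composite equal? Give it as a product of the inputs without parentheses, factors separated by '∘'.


The w-tree's shape is irrelevant; the x-reading-order decides.
w(x3, x1) flattens to x3 ∘ x1
w(w(x3, x1), x4) flattens to x3 ∘ x1 ∘ x4
w(x2, w(w(x3, x1), x4)) flattens to x2 ∘ x3 ∘ x1 ∘ x4

x2 ∘ x3 ∘ x1 ∘ x4


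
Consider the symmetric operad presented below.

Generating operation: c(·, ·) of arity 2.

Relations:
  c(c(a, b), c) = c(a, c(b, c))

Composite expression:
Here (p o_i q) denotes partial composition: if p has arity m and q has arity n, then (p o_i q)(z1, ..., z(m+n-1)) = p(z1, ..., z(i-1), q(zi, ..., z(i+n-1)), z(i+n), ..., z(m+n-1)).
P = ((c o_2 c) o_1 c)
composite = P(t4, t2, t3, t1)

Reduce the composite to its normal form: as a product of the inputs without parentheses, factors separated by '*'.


Associativity of c dissolves the nesting; only the t-input order survives.
c(t4, t2) reduces to t4 * t2
c(t3, t1) reduces to t3 * t1
c(c(t4, t2), c(t3, t1)) reduces to t4 * t2 * t3 * t1

t4 * t2 * t3 * t1


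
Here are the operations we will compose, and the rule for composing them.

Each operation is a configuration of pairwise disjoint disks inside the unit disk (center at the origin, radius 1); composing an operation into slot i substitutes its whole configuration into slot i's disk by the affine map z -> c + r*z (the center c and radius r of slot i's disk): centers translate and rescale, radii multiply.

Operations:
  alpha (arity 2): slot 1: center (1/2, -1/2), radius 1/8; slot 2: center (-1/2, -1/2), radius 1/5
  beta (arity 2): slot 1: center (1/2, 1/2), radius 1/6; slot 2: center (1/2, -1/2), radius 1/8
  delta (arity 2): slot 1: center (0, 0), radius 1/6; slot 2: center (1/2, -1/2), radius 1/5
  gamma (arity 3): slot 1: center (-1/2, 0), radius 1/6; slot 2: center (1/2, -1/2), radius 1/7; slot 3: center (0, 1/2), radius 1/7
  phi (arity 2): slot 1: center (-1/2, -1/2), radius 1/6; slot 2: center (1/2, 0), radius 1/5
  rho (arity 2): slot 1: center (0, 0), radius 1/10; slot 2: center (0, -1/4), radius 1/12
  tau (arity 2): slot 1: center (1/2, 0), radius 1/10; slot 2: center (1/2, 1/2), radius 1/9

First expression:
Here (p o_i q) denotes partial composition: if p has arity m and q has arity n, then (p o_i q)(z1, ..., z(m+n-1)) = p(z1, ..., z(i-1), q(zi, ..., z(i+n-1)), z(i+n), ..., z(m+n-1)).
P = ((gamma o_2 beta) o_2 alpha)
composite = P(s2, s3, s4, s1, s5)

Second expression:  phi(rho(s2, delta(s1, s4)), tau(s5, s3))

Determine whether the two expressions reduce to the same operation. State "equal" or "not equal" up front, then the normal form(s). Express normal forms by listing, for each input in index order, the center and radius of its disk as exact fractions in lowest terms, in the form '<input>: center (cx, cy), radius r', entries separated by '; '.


not equal; first: s1: center (4/7, -4/7), radius 1/56; s2: center (-1/2, 0), radius 1/6; s3: center (7/12, -37/84), radius 1/336; s4: center (47/84, -37/84), radius 1/210; s5: center (0, 1/2), radius 1/7; second: s1: center (-1/2, -13/24), radius 1/432; s2: center (-1/2, -1/2), radius 1/60; s3: center (3/5, 1/10), radius 1/45; s4: center (-71/144, -79/144), radius 1/360; s5: center (3/5, 0), radius 1/50

Normal form of the first expression: s1: center (4/7, -4/7), radius 1/56; s2: center (-1/2, 0), radius 1/6; s3: center (7/12, -37/84), radius 1/336; s4: center (47/84, -37/84), radius 1/210; s5: center (0, 1/2), radius 1/7
Normal form of the second expression: s1: center (-1/2, -13/24), radius 1/432; s2: center (-1/2, -1/2), radius 1/60; s3: center (3/5, 1/10), radius 1/45; s4: center (-71/144, -79/144), radius 1/360; s5: center (3/5, 0), radius 1/50
Different reductions; not equal.


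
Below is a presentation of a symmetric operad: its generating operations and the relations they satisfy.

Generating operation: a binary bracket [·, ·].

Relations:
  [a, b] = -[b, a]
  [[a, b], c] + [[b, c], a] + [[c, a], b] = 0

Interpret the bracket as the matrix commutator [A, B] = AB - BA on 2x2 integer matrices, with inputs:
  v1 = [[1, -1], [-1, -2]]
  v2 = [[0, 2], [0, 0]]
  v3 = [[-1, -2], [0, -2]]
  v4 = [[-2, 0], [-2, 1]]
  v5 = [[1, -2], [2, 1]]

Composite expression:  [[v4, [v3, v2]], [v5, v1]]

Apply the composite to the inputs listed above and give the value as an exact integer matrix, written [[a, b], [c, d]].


[[-36, 96], [-48, 36]]

[v3, v2] = [[0, 2], [0, 0]]
[v4, [v3, v2]] = [[4, -6], [0, -4]]
[v5, v1] = [[4, 6], [6, -4]]
[[v4, [v3, v2]], [v5, v1]] = [[-36, 96], [-48, 36]]


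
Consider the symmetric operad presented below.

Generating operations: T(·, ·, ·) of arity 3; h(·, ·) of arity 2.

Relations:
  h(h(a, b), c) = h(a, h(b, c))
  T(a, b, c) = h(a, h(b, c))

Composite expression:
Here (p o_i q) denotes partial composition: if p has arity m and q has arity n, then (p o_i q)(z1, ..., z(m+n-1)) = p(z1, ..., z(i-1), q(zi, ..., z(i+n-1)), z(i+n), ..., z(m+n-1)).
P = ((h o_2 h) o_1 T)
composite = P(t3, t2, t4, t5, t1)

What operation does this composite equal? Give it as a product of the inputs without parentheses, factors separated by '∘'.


t3 ∘ t2 ∘ t4 ∘ t5 ∘ t1

All parenthesizations of h agree; list the t-inputs left to right.
T(t3, t2, t4) linearizes to t3 ∘ t2 ∘ t4
h(t5, t1) linearizes to t5 ∘ t1
h(T(t3, t2, t4), h(t5, t1)) linearizes to t3 ∘ t2 ∘ t4 ∘ t5 ∘ t1


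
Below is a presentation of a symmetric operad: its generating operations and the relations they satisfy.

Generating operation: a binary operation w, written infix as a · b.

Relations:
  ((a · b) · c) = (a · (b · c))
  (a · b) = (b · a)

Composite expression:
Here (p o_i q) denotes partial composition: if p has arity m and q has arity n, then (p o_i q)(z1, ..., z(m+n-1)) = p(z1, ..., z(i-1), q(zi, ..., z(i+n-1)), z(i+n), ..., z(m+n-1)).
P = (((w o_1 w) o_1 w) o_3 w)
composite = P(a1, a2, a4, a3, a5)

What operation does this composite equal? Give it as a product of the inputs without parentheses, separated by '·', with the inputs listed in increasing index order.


a1 · a2 · a3 · a4 · a5

Reordering under w is free, so list the a-inputs canonically.
(a1 · a2) spells out as a1 · a2
(a4 · a3) spells out as a4 · a3
((a1 · a2) · (a4 · a3)) spells out as a1 · a2 · a4 · a3
(((a1 · a2) · (a4 · a3)) · a5) spells out as a1 · a2 · a4 · a3 · a5
commutativity sorts the factors: a1 · a2 · a3 · a4 · a5


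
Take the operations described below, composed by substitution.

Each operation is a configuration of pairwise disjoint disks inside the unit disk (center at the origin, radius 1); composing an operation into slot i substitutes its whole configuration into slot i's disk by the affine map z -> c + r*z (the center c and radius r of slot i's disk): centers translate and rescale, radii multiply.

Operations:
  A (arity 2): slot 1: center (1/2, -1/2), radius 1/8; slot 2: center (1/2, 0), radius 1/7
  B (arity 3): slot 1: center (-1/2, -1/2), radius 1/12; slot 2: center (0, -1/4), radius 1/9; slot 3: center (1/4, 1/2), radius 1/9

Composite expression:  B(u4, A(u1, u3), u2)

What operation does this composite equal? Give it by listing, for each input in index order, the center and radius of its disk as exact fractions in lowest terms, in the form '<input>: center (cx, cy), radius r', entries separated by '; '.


u1: center (1/18, -11/36), radius 1/72; u2: center (1/4, 1/2), radius 1/9; u3: center (1/18, -1/4), radius 1/63; u4: center (-1/2, -1/2), radius 1/12

Follow each u-input down from B: c' goes to c + r*c', radius to r*r'.
input u4: applying the 1 nested substitution gives center (-1/2, -1/2), radius 1/12
input u1: applying the 2 nested substitutions gives center (1/18, -11/36), radius 1/72
input u3: applying the 2 nested substitutions gives center (1/18, -1/4), radius 1/63
input u2: applying the 1 nested substitution gives center (1/4, 1/2), radius 1/9


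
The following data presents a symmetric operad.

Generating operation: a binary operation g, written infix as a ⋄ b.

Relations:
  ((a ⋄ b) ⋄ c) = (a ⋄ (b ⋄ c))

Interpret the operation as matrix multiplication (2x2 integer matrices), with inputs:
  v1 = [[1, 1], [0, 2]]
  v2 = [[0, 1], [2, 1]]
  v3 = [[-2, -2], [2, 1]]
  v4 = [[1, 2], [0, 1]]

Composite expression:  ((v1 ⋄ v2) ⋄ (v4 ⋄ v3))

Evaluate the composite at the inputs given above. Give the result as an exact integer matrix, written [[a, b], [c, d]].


[[8, 2], [12, 2]]

(v1 ⋄ v2) = [[2, 2], [4, 2]]
(v4 ⋄ v3) = [[2, 0], [2, 1]]
((v1 ⋄ v2) ⋄ (v4 ⋄ v3)) = [[8, 2], [12, 2]]


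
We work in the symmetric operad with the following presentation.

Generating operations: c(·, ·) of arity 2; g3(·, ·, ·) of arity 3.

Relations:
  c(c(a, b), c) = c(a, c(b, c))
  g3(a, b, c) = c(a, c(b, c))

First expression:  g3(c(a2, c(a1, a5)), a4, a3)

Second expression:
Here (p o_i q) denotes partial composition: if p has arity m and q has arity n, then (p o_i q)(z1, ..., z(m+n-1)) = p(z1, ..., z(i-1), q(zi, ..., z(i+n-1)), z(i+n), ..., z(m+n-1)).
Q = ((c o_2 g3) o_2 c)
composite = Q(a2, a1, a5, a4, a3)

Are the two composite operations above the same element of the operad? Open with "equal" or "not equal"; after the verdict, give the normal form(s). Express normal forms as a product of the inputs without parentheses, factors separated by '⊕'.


equal; both compose to a2 ⊕ a1 ⊕ a5 ⊕ a4 ⊕ a3


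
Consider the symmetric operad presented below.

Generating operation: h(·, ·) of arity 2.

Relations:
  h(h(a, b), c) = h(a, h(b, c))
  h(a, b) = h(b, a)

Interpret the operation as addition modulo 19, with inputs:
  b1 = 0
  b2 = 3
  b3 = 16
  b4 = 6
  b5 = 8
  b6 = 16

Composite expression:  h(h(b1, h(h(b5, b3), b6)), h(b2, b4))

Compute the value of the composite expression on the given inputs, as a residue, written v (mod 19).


11 (mod 19)

h(b5, b3) = 5
h(h(b5, b3), b6) = 2
h(b1, h(h(b5, b3), b6)) = 2
h(b2, b4) = 9
h(h(b1, h(h(b5, b3), b6)), h(b2, b4)) = 11


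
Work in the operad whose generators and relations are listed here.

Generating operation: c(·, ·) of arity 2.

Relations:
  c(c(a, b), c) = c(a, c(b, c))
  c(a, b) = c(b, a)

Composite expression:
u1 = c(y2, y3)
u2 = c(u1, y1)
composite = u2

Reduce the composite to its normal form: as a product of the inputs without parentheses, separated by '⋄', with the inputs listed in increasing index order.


y1 ⋄ y2 ⋄ y3

Shape and order are irrelevant to c; the y-input set decides.
c(y2, y3) linearizes to y2 ⋄ y3
c(c(y2, y3), y1) linearizes to y2 ⋄ y3 ⋄ y1
commutativity sorts the factors: y1 ⋄ y2 ⋄ y3


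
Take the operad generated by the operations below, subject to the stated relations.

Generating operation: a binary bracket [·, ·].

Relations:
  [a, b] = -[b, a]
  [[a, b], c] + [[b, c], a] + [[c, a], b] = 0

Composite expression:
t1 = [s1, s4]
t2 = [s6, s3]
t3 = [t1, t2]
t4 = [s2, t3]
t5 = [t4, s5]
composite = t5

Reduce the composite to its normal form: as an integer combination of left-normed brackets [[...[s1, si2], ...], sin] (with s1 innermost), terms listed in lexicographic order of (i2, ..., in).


[[[[[s1, s4], s3], s6], s2], s5] - [[[[[s1, s4], s6], s3], s2], s5]

Left-normed coefficients sit on the s1-initial expansion words.
Composite bracket: [[s2, [[s1, s4], [s6, s3]]], s5]
Full expansion: 32 signed words from ab - ba (2^5 = 32).
Collect the words opening with s1:
  word s1s4s3s6s2s5 has sign +1, contributing +[[[[[s1, s4], s3], s6], s2], s5]
  word s1s4s6s3s2s5 has sign -1, contributing -[[[[[s1, s4], s6], s3], s2], s5]


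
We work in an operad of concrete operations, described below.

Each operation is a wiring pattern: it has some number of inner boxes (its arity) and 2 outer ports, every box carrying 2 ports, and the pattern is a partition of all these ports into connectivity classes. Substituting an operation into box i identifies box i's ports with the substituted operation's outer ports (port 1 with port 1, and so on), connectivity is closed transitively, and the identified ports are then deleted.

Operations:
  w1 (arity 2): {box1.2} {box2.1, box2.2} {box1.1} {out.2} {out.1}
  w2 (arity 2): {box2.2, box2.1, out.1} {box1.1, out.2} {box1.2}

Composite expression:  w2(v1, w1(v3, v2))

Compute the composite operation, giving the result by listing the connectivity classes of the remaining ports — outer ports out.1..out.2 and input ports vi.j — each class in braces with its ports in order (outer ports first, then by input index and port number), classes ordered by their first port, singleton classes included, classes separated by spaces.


{out.1} {out.2, v1.1} {v1.2} {v2.1, v2.2} {v3.1} {v3.2}


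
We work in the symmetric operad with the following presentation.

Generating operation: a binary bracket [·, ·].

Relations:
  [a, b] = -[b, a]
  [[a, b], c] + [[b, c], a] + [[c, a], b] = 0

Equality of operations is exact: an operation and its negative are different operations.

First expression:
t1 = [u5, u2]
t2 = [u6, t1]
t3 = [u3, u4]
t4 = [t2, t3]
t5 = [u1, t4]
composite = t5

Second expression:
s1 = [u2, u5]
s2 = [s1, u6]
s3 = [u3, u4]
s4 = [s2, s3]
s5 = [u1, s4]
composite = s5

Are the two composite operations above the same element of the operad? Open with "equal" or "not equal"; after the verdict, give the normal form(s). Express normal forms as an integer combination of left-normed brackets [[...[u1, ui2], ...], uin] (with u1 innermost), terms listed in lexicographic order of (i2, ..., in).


In normal form, the first expression is [[[[[u1, u2], u5], u6], u3], u4] - [[[[[u1, u2], u5], u6], u4], u3] - [[[[[u1, u3], u4], u2], u5], u6] + [[[[[u1, u3], u4], u5], u2], u6] + [[[[[u1, u3], u4], u6], u2], u5] - [[[[[u1, u3], u4], u6], u5], u2] + [[[[[u1, u4], u3], u2], u5], u6] - [[[[[u1, u4], u3], u5], u2], u6] - [[[[[u1, u4], u3], u6], u2], u5] + [[[[[u1, u4], u3], u6], u5], u2] - [[[[[u1, u5], u2], u6], u3], u4] + [[[[[u1, u5], u2], u6], u4], u3] - [[[[[u1, u6], u2], u5], u3], u4] + [[[[[u1, u6], u2], u5], u4], u3] + [[[[[u1, u6], u5], u2], u3], u4] - [[[[[u1, u6], u5], u2], u4], u3]
In normal form, the second expression is [[[[[u1, u2], u5], u6], u3], u4] - [[[[[u1, u2], u5], u6], u4], u3] - [[[[[u1, u3], u4], u2], u5], u6] + [[[[[u1, u3], u4], u5], u2], u6] + [[[[[u1, u3], u4], u6], u2], u5] - [[[[[u1, u3], u4], u6], u5], u2] + [[[[[u1, u4], u3], u2], u5], u6] - [[[[[u1, u4], u3], u5], u2], u6] - [[[[[u1, u4], u3], u6], u2], u5] + [[[[[u1, u4], u3], u6], u5], u2] - [[[[[u1, u5], u2], u6], u3], u4] + [[[[[u1, u5], u2], u6], u4], u3] - [[[[[u1, u6], u2], u5], u3], u4] + [[[[[u1, u6], u2], u5], u4], u3] + [[[[[u1, u6], u5], u2], u3], u4] - [[[[[u1, u6], u5], u2], u4], u3]
Identical normal forms: equal.

equal; the common form is [[[[[u1, u2], u5], u6], u3], u4] - [[[[[u1, u2], u5], u6], u4], u3] - [[[[[u1, u3], u4], u2], u5], u6] + [[[[[u1, u3], u4], u5], u2], u6] + [[[[[u1, u3], u4], u6], u2], u5] - [[[[[u1, u3], u4], u6], u5], u2] + [[[[[u1, u4], u3], u2], u5], u6] - [[[[[u1, u4], u3], u5], u2], u6] - [[[[[u1, u4], u3], u6], u2], u5] + [[[[[u1, u4], u3], u6], u5], u2] - [[[[[u1, u5], u2], u6], u3], u4] + [[[[[u1, u5], u2], u6], u4], u3] - [[[[[u1, u6], u2], u5], u3], u4] + [[[[[u1, u6], u2], u5], u4], u3] + [[[[[u1, u6], u5], u2], u3], u4] - [[[[[u1, u6], u5], u2], u4], u3]


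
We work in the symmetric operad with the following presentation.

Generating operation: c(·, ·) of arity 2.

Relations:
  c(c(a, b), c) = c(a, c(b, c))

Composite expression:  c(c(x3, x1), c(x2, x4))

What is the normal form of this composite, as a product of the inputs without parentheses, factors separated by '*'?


x3 * x1 * x2 * x4

Under associativity of c, the answer is the x's in reading order.
c(x3, x1) unparenthesizes to x3 * x1
c(x2, x4) unparenthesizes to x2 * x4
c(c(x3, x1), c(x2, x4)) unparenthesizes to x3 * x1 * x2 * x4


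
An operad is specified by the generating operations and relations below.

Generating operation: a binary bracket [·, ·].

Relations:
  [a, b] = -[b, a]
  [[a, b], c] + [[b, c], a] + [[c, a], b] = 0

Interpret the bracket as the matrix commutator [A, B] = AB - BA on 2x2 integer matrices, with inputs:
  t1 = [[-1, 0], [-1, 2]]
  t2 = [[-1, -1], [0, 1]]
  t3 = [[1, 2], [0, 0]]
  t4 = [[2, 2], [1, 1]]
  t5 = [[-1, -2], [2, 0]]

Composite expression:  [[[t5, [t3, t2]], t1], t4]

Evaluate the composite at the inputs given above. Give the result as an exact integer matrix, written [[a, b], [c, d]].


[[15, 21], [-18, -15]]

[t3, t2] = [[0, 3], [0, 0]]
[t5, [t3, t2]] = [[-6, -3], [0, 6]]
[[t5, [t3, t2]], t1] = [[3, -9], [-12, -3]]
[[[t5, [t3, t2]], t1], t4] = [[15, 21], [-18, -15]]


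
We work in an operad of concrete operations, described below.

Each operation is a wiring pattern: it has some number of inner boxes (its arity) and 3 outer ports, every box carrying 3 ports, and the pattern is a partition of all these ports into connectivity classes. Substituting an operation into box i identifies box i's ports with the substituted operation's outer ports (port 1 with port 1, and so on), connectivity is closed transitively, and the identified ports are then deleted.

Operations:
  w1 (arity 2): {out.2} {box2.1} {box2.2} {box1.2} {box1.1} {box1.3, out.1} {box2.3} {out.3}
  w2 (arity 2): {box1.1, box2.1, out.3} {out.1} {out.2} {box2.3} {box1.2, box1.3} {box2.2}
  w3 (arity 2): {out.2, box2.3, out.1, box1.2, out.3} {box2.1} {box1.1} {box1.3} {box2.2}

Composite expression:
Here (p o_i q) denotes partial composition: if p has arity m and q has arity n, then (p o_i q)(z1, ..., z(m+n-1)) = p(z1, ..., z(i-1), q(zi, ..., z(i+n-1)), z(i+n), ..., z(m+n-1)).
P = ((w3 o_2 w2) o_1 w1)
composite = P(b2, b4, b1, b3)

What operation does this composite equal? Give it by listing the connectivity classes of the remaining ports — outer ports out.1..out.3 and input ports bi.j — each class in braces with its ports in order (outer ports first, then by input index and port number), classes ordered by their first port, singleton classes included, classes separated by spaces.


{out.1, out.2, out.3, b1.1, b3.1} {b1.2, b1.3} {b2.1} {b2.2} {b2.3} {b3.2} {b3.3} {b4.1} {b4.2} {b4.3}

Two ports join when wires chain via w3-identified ports.
after w1, the pattern on (b2, b4) reads {out.1, b2.3} {out.2} {out.3} {b2.1} {b2.2} {b4.1} {b4.2} {b4.3} (out.j = its outer ports)
after w2, the pattern on (b1, b3) reads {out.1} {out.2} {out.3, b1.1, b3.1} {b1.2, b1.3} {b3.2} {b3.3} (out.j = its outer ports)
after w3, the pattern on (b2, b4, b1, b3) reads {out.1, out.2, out.3, b1.1, b3.1} {b1.2, b1.3} {b2.1} {b2.2} {b2.3} {b3.2} {b3.3} {b4.1} {b4.2} {b4.3} (out.j = its outer ports)


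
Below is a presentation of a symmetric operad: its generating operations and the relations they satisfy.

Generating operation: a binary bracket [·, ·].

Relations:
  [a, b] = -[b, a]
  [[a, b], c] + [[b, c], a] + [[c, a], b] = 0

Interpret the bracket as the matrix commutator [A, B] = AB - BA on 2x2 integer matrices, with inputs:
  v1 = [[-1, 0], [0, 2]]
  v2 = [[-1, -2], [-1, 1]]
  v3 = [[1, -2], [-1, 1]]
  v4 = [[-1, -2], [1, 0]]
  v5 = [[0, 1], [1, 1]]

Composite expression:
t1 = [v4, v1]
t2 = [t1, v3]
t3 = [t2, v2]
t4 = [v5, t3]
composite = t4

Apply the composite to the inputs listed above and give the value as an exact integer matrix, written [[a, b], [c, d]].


[[0, 0], [0, 0]]

[v4, v1] = [[0, -6], [-3, 0]]
[[v4, v1], v3] = [[0, 0], [0, 0]]
[[[v4, v1], v3], v2] = [[0, 0], [0, 0]]
[v5, [[[v4, v1], v3], v2]] = [[0, 0], [0, 0]]


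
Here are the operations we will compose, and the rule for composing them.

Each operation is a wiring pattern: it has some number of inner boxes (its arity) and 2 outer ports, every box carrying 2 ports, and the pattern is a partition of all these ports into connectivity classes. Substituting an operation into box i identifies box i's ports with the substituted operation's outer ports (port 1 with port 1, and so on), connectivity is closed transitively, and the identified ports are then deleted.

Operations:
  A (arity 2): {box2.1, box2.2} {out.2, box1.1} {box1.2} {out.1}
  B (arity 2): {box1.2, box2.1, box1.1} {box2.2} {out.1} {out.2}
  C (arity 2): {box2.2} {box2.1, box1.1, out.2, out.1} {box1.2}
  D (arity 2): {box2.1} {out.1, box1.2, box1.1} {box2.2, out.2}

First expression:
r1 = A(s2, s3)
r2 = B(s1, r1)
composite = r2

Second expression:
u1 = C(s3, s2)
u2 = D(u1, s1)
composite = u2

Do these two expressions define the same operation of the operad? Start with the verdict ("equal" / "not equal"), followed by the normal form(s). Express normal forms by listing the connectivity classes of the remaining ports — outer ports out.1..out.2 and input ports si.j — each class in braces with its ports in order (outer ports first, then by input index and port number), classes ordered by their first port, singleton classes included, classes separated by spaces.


The first expression, normalized: {out.1} {out.2} {s1.1, s1.2} {s2.1} {s2.2} {s3.1, s3.2}
The second expression, normalized: {out.1, s2.1, s3.1} {out.2, s1.2} {s1.1} {s2.2} {s3.2}
The forms do not match — not equal.

not equal; first: {out.1} {out.2} {s1.1, s1.2} {s2.1} {s2.2} {s3.1, s3.2}; second: {out.1, s2.1, s3.1} {out.2, s1.2} {s1.1} {s2.2} {s3.2}
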